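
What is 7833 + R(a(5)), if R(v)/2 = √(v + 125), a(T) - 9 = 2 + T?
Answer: 7833 + 2*√141 ≈ 7856.8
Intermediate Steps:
a(T) = 11 + T (a(T) = 9 + (2 + T) = 11 + T)
R(v) = 2*√(125 + v) (R(v) = 2*√(v + 125) = 2*√(125 + v))
7833 + R(a(5)) = 7833 + 2*√(125 + (11 + 5)) = 7833 + 2*√(125 + 16) = 7833 + 2*√141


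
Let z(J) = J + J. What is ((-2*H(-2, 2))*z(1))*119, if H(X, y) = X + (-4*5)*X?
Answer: -18088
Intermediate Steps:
z(J) = 2*J
H(X, y) = -19*X (H(X, y) = X - 20*X = -19*X)
((-2*H(-2, 2))*z(1))*119 = ((-(-38)*(-2))*(2*1))*119 = (-2*38*2)*119 = -76*2*119 = -152*119 = -18088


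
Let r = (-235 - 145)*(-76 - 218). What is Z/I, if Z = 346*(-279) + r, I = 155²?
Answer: 15186/24025 ≈ 0.63209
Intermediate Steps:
I = 24025
r = 111720 (r = -380*(-294) = 111720)
Z = 15186 (Z = 346*(-279) + 111720 = -96534 + 111720 = 15186)
Z/I = 15186/24025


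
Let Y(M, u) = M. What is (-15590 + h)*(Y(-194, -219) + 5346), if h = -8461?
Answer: -123910752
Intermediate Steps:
(-15590 + h)*(Y(-194, -219) + 5346) = (-15590 - 8461)*(-194 + 5346) = -24051*5152 = -123910752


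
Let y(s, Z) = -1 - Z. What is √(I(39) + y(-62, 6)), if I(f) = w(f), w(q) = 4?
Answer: I*√3 ≈ 1.732*I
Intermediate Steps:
I(f) = 4
√(I(39) + y(-62, 6)) = √(4 + (-1 - 1*6)) = √(4 + (-1 - 6)) = √(4 - 7) = √(-3) = I*√3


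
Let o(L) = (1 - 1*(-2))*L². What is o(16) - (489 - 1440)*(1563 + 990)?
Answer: 2428671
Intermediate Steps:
o(L) = 3*L² (o(L) = (1 + 2)*L² = 3*L²)
o(16) - (489 - 1440)*(1563 + 990) = 3*16² - (489 - 1440)*(1563 + 990) = 3*256 - (-951)*2553 = 768 - 1*(-2427903) = 768 + 2427903 = 2428671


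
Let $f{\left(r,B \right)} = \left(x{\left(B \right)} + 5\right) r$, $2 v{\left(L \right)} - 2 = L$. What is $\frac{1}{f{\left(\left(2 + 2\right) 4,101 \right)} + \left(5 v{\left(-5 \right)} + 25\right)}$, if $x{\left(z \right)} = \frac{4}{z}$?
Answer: $\frac{202}{19823} \approx 0.01019$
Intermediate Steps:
$v{\left(L \right)} = 1 + \frac{L}{2}$
$f{\left(r,B \right)} = r \left(5 + \frac{4}{B}\right)$ ($f{\left(r,B \right)} = \left(\frac{4}{B} + 5\right) r = \left(5 + \frac{4}{B}\right) r = r \left(5 + \frac{4}{B}\right)$)
$\frac{1}{f{\left(\left(2 + 2\right) 4,101 \right)} + \left(5 v{\left(-5 \right)} + 25\right)} = \frac{1}{\frac{\left(2 + 2\right) 4 \left(4 + 5 \cdot 101\right)}{101} + \left(5 \left(1 + \frac{1}{2} \left(-5\right)\right) + 25\right)} = \frac{1}{4 \cdot 4 \cdot \frac{1}{101} \left(4 + 505\right) + \left(5 \left(1 - \frac{5}{2}\right) + 25\right)} = \frac{1}{16 \cdot \frac{1}{101} \cdot 509 + \left(5 \left(- \frac{3}{2}\right) + 25\right)} = \frac{1}{\frac{8144}{101} + \left(- \frac{15}{2} + 25\right)} = \frac{1}{\frac{8144}{101} + \frac{35}{2}} = \frac{1}{\frac{19823}{202}} = \frac{202}{19823}$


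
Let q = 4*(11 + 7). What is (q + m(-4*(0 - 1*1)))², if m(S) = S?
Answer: 5776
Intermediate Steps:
q = 72 (q = 4*18 = 72)
(q + m(-4*(0 - 1*1)))² = (72 - 4*(0 - 1*1))² = (72 - 4*(0 - 1))² = (72 - 4*(-1))² = (72 + 4)² = 76² = 5776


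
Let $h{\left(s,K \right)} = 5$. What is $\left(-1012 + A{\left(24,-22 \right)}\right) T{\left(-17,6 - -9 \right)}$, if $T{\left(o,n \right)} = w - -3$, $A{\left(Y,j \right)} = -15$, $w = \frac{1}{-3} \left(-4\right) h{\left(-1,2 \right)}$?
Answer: $- \frac{29783}{3} \approx -9927.7$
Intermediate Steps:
$w = \frac{20}{3}$ ($w = \frac{1}{-3} \left(-4\right) 5 = \left(- \frac{1}{3}\right) \left(-4\right) 5 = \frac{4}{3} \cdot 5 = \frac{20}{3} \approx 6.6667$)
$T{\left(o,n \right)} = \frac{29}{3}$ ($T{\left(o,n \right)} = \frac{20}{3} - -3 = \frac{20}{3} + 3 = \frac{29}{3}$)
$\left(-1012 + A{\left(24,-22 \right)}\right) T{\left(-17,6 - -9 \right)} = \left(-1012 - 15\right) \frac{29}{3} = \left(-1027\right) \frac{29}{3} = - \frac{29783}{3}$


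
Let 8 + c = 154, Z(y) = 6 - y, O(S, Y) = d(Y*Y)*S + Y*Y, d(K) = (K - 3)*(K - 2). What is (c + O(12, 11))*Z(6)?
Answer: 0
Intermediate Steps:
d(K) = (-3 + K)*(-2 + K)
O(S, Y) = Y**2 + S*(6 + Y**4 - 5*Y**2) (O(S, Y) = (6 + (Y*Y)**2 - 5*Y*Y)*S + Y*Y = (6 + (Y**2)**2 - 5*Y**2)*S + Y**2 = (6 + Y**4 - 5*Y**2)*S + Y**2 = S*(6 + Y**4 - 5*Y**2) + Y**2 = Y**2 + S*(6 + Y**4 - 5*Y**2))
c = 146 (c = -8 + 154 = 146)
(c + O(12, 11))*Z(6) = (146 + (11**2 + 12*(6 + 11**4 - 5*11**2)))*(6 - 1*6) = (146 + (121 + 12*(6 + 14641 - 5*121)))*(6 - 6) = (146 + (121 + 12*(6 + 14641 - 605)))*0 = (146 + (121 + 12*14042))*0 = (146 + (121 + 168504))*0 = (146 + 168625)*0 = 168771*0 = 0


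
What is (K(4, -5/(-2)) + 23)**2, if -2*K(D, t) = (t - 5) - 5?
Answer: 11449/16 ≈ 715.56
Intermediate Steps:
K(D, t) = 5 - t/2 (K(D, t) = -((t - 5) - 5)/2 = -((-5 + t) - 5)/2 = -(-10 + t)/2 = 5 - t/2)
(K(4, -5/(-2)) + 23)**2 = ((5 - (-5)/(2*(-2))) + 23)**2 = ((5 - (-5)*(-1)/(2*2)) + 23)**2 = ((5 - 1/2*5/2) + 23)**2 = ((5 - 5/4) + 23)**2 = (15/4 + 23)**2 = (107/4)**2 = 11449/16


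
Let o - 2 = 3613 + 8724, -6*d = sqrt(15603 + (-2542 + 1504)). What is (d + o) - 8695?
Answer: 3644 - sqrt(14565)/6 ≈ 3623.9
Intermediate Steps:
d = -sqrt(14565)/6 (d = -sqrt(15603 + (-2542 + 1504))/6 = -sqrt(15603 - 1038)/6 = -sqrt(14565)/6 ≈ -20.114)
o = 12339 (o = 2 + (3613 + 8724) = 2 + 12337 = 12339)
(d + o) - 8695 = (-sqrt(14565)/6 + 12339) - 8695 = (12339 - sqrt(14565)/6) - 8695 = 3644 - sqrt(14565)/6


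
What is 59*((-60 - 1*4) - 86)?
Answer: -8850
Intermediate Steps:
59*((-60 - 1*4) - 86) = 59*((-60 - 4) - 86) = 59*(-64 - 86) = 59*(-150) = -8850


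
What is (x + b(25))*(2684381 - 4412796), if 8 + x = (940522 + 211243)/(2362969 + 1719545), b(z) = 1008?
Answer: -7058269163212475/4082514 ≈ -1.7289e+9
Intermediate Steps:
x = -31508347/4082514 (x = -8 + (940522 + 211243)/(2362969 + 1719545) = -8 + 1151765/4082514 = -31508347/4082514 ≈ -7.7179)
(x + b(25))*(2684381 - 4412796) = (-31508347/4082514 + 1008)*(2684381 - 4412796) = (4083665765/4082514)*(-1728415) = -7058269163212475/4082514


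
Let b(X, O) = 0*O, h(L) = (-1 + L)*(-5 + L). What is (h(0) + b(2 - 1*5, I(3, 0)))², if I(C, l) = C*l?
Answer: 25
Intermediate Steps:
b(X, O) = 0
(h(0) + b(2 - 1*5, I(3, 0)))² = ((5 + 0² - 6*0) + 0)² = ((5 + 0 + 0) + 0)² = (5 + 0)² = 5² = 25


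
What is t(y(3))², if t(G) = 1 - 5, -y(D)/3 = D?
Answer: 16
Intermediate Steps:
y(D) = -3*D
t(G) = -4
t(y(3))² = (-4)² = 16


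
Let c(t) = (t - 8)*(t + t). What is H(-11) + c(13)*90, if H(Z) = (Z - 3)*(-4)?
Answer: 11756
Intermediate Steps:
H(Z) = 12 - 4*Z (H(Z) = (-3 + Z)*(-4) = 12 - 4*Z)
c(t) = 2*t*(-8 + t) (c(t) = (-8 + t)*(2*t) = 2*t*(-8 + t))
H(-11) + c(13)*90 = (12 - 4*(-11)) + (2*13*(-8 + 13))*90 = (12 + 44) + (2*13*5)*90 = 56 + 130*90 = 56 + 11700 = 11756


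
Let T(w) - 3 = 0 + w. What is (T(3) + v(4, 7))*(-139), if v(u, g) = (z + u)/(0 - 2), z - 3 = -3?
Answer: -556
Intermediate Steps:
z = 0 (z = 3 - 3 = 0)
T(w) = 3 + w (T(w) = 3 + (0 + w) = 3 + w)
v(u, g) = -u/2 (v(u, g) = (0 + u)/(0 - 2) = u/(-2) = u*(-½) = -u/2)
(T(3) + v(4, 7))*(-139) = ((3 + 3) - ½*4)*(-139) = (6 - 2)*(-139) = 4*(-139) = -556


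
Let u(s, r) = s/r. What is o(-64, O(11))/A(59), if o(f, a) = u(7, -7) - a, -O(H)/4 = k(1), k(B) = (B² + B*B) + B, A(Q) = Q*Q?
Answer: 11/3481 ≈ 0.0031600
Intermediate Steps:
A(Q) = Q²
k(B) = B + 2*B² (k(B) = (B² + B²) + B = 2*B² + B = B + 2*B²)
O(H) = -12 (O(H) = -4*(1 + 2*1) = -4*(1 + 2) = -4*3 = -12)
o(f, a) = -1 - a (o(f, a) = 7/(-7) - a = 7*(-⅐) - a = -1 - a)
o(-64, O(11))/A(59) = (-1 - 1*(-12))/(59²) = (-1 + 12)/3481 = 11*(1/3481) = 11/3481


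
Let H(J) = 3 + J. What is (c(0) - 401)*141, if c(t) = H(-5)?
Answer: -56823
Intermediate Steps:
c(t) = -2 (c(t) = 3 - 5 = -2)
(c(0) - 401)*141 = (-2 - 401)*141 = -403*141 = -56823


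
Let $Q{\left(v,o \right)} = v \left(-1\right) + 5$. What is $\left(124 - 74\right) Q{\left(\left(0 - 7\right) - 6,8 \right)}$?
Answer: $900$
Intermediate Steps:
$Q{\left(v,o \right)} = 5 - v$ ($Q{\left(v,o \right)} = - v + 5 = 5 - v$)
$\left(124 - 74\right) Q{\left(\left(0 - 7\right) - 6,8 \right)} = \left(124 - 74\right) \left(5 - \left(\left(0 - 7\right) - 6\right)\right) = 50 \left(5 - \left(-7 - 6\right)\right) = 50 \left(5 - -13\right) = 50 \left(5 + 13\right) = 50 \cdot 18 = 900$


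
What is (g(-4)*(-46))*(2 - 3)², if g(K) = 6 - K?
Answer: -460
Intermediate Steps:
(g(-4)*(-46))*(2 - 3)² = ((6 - 1*(-4))*(-46))*(2 - 3)² = ((6 + 4)*(-46))*(-1)² = (10*(-46))*1 = -460*1 = -460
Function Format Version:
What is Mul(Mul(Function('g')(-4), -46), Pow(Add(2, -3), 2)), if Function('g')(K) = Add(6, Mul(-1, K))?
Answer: -460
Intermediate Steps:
Mul(Mul(Function('g')(-4), -46), Pow(Add(2, -3), 2)) = Mul(Mul(Add(6, Mul(-1, -4)), -46), Pow(Add(2, -3), 2)) = Mul(Mul(Add(6, 4), -46), Pow(-1, 2)) = Mul(Mul(10, -46), 1) = Mul(-460, 1) = -460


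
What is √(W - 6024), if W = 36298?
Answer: √30274 ≈ 173.99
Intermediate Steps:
√(W - 6024) = √(36298 - 6024) = √30274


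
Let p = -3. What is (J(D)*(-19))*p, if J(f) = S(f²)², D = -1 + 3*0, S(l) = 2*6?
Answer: 8208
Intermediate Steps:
S(l) = 12
D = -1 (D = -1 + 0 = -1)
J(f) = 144 (J(f) = 12² = 144)
(J(D)*(-19))*p = (144*(-19))*(-3) = -2736*(-3) = 8208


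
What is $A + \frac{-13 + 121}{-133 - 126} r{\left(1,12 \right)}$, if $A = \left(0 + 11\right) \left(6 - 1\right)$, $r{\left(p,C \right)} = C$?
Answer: $\frac{12949}{259} \approx 49.996$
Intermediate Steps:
$A = 55$ ($A = 11 \cdot 5 = 55$)
$A + \frac{-13 + 121}{-133 - 126} r{\left(1,12 \right)} = 55 + \frac{-13 + 121}{-133 - 126} \cdot 12 = 55 + \frac{108}{-259} \cdot 12 = 55 + 108 \left(- \frac{1}{259}\right) 12 = 55 - \frac{1296}{259} = \frac{12949}{259}$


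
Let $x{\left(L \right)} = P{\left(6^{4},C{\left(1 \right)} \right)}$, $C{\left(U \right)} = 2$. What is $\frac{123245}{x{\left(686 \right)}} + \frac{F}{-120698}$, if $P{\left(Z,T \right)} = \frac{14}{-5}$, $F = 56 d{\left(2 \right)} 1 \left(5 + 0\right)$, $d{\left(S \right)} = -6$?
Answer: $- \frac{37188550765}{844886} \approx -44016.0$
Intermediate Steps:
$F = -1680$ ($F = 56 \left(-6\right) 1 \left(5 + 0\right) = - 336 \cdot 1 \cdot 5 = \left(-336\right) 5 = -1680$)
$P{\left(Z,T \right)} = - \frac{14}{5}$ ($P{\left(Z,T \right)} = 14 \left(- \frac{1}{5}\right) = - \frac{14}{5}$)
$x{\left(L \right)} = - \frac{14}{5}$
$\frac{123245}{x{\left(686 \right)}} + \frac{F}{-120698} = \frac{123245}{- \frac{14}{5}} - \frac{1680}{-120698} = 123245 \left(- \frac{5}{14}\right) - - \frac{840}{60349} = - \frac{616225}{14} + \frac{840}{60349} = - \frac{37188550765}{844886}$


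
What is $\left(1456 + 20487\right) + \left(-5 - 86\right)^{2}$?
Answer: $30224$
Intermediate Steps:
$\left(1456 + 20487\right) + \left(-5 - 86\right)^{2} = 21943 + \left(-91\right)^{2} = 21943 + 8281 = 30224$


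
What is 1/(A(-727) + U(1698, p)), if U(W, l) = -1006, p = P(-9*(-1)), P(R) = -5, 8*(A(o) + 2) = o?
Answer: -8/8791 ≈ -0.00091002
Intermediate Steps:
A(o) = -2 + o/8
p = -5
1/(A(-727) + U(1698, p)) = 1/((-2 + (1/8)*(-727)) - 1006) = 1/((-2 - 727/8) - 1006) = 1/(-743/8 - 1006) = 1/(-8791/8) = -8/8791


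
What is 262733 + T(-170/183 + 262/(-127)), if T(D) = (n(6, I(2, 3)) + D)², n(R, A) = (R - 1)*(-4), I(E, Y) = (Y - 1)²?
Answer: 142199211168109/540144081 ≈ 2.6326e+5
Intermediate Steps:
I(E, Y) = (-1 + Y)²
n(R, A) = 4 - 4*R (n(R, A) = (-1 + R)*(-4) = 4 - 4*R)
T(D) = (-20 + D)² (T(D) = ((4 - 4*6) + D)² = ((4 - 24) + D)² = (-20 + D)²)
262733 + T(-170/183 + 262/(-127)) = 262733 + (-20 + (-170/183 + 262/(-127)))² = 262733 + (-20 + (-170*1/183 + 262*(-1/127)))² = 262733 + (-20 + (-170/183 - 262/127))² = 262733 + (-20 - 69536/23241)² = 262733 + (-534356/23241)² = 262733 + 285536334736/540144081 = 142199211168109/540144081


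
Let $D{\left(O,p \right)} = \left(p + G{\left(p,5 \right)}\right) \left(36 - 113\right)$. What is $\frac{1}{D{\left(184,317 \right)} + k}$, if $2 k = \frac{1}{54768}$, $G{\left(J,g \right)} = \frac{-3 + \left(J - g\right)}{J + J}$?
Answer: $- \frac{34722912}{848854653715} \approx -4.0906 \cdot 10^{-5}$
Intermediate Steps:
$G{\left(J,g \right)} = \frac{-3 + J - g}{2 J}$
$D{\left(O,p \right)} = - 77 p - \frac{77 \left(-8 + p\right)}{2 p}$ ($D{\left(O,p \right)} = \left(p + \frac{-3 + p - 5}{2 p}\right) \left(36 - 113\right) = \left(p + \frac{-3 + p - 5}{2 p}\right) \left(-77\right) = \left(p + \frac{-8 + p}{2 p}\right) \left(-77\right) = - 77 p - \frac{77 \left(-8 + p\right)}{2 p}$)
$k = \frac{1}{109536}$ ($k = \frac{1}{2 \cdot 54768} = \frac{1}{2} \cdot \frac{1}{54768} = \frac{1}{109536} \approx 9.1294 \cdot 10^{-6}$)
$\frac{1}{D{\left(184,317 \right)} + k} = \frac{1}{\left(- \frac{77}{2} - 24409 + \frac{308}{317}\right) + \frac{1}{109536}} = \frac{1}{- \frac{15499099}{634} + \frac{1}{109536}} = \frac{1}{- \frac{848854653715}{34722912}} = - \frac{34722912}{848854653715}$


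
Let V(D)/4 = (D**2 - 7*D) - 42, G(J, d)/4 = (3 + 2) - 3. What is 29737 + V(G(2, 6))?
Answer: 29601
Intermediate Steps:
G(J, d) = 8 (G(J, d) = 4*((3 + 2) - 3) = 4*(5 - 3) = 4*2 = 8)
V(D) = -168 - 28*D + 4*D**2 (V(D) = 4*((D**2 - 7*D) - 42) = 4*(-42 + D**2 - 7*D) = -168 - 28*D + 4*D**2)
29737 + V(G(2, 6)) = 29737 + (-168 - 28*8 + 4*8**2) = 29737 + (-168 - 224 + 4*64) = 29737 + (-168 - 224 + 256) = 29737 - 136 = 29601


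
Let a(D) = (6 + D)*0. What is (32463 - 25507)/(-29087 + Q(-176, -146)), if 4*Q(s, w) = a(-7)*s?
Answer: -6956/29087 ≈ -0.23914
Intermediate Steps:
a(D) = 0
Q(s, w) = 0 (Q(s, w) = (0*s)/4 = (1/4)*0 = 0)
(32463 - 25507)/(-29087 + Q(-176, -146)) = (32463 - 25507)/(-29087 + 0) = 6956/(-29087) = 6956*(-1/29087) = -6956/29087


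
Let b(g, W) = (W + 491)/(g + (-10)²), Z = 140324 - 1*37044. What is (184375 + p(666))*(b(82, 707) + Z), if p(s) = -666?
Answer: 1726695404011/91 ≈ 1.8975e+10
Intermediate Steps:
Z = 103280 (Z = 140324 - 37044 = 103280)
b(g, W) = (491 + W)/(100 + g) (b(g, W) = (491 + W)/(g + 100) = (491 + W)/(100 + g))
(184375 + p(666))*(b(82, 707) + Z) = (184375 - 666)*((491 + 707)/(100 + 82) + 103280) = 183709*(1198/182 + 103280) = 183709*((1/182)*1198 + 103280) = 183709*(599/91 + 103280) = 183709*(9399079/91) = 1726695404011/91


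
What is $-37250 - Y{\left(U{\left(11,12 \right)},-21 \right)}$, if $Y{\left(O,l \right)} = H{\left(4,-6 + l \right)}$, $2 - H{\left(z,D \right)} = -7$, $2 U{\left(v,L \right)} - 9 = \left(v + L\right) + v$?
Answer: $-37259$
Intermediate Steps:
$U{\left(v,L \right)} = \frac{9}{2} + v + \frac{L}{2}$ ($U{\left(v,L \right)} = \frac{9}{2} + \frac{\left(v + L\right) + v}{2} = \frac{9}{2} + \frac{\left(L + v\right) + v}{2} = \frac{9}{2} + \frac{L + 2 v}{2} = \frac{9}{2} + \left(v + \frac{L}{2}\right) = \frac{9}{2} + v + \frac{L}{2}$)
$H{\left(z,D \right)} = 9$ ($H{\left(z,D \right)} = 2 - -7 = 2 + 7 = 9$)
$Y{\left(O,l \right)} = 9$
$-37250 - Y{\left(U{\left(11,12 \right)},-21 \right)} = -37250 - 9 = -37259$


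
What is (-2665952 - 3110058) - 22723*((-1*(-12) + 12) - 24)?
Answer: -5776010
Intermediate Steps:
(-2665952 - 3110058) - 22723*((-1*(-12) + 12) - 24) = -5776010 - 22723*((12 + 12) - 24) = -5776010 - 22723*(24 - 24) = -5776010 - 22723*0 = -5776010 + 0 = -5776010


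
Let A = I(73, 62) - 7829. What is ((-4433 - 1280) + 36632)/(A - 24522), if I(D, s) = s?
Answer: -30919/32289 ≈ -0.95757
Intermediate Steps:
A = -7767 (A = 62 - 7829 = -7767)
((-4433 - 1280) + 36632)/(A - 24522) = ((-4433 - 1280) + 36632)/(-7767 - 24522) = (-5713 + 36632)/(-32289) = 30919*(-1/32289) = -30919/32289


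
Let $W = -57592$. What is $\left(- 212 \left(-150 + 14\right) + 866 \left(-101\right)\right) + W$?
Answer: $-116226$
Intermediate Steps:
$\left(- 212 \left(-150 + 14\right) + 866 \left(-101\right)\right) + W = \left(- 212 \left(-150 + 14\right) + 866 \left(-101\right)\right) - 57592 = \left(\left(-212\right) \left(-136\right) - 87466\right) - 57592 = \left(28832 - 87466\right) - 57592 = -58634 - 57592 = -116226$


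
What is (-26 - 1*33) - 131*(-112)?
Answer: 14613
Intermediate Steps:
(-26 - 1*33) - 131*(-112) = (-26 - 33) + 14672 = -59 + 14672 = 14613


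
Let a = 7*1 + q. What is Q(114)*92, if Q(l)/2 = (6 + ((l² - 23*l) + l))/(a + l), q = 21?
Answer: 965448/71 ≈ 13598.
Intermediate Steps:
a = 28 (a = 7*1 + 21 = 7 + 21 = 28)
Q(l) = 2*(6 + l² - 22*l)/(28 + l) (Q(l) = 2*((6 + ((l² - 23*l) + l))/(28 + l)) = 2*((6 + (l² - 22*l))/(28 + l)) = 2*((6 + l² - 22*l)/(28 + l)) = 2*(6 + l² - 22*l)/(28 + l))
Q(114)*92 = (2*(6 + 114² - 22*114)/(28 + 114))*92 = (2*(6 + 12996 - 2508)/142)*92 = (2*(1/142)*10494)*92 = (10494/71)*92 = 965448/71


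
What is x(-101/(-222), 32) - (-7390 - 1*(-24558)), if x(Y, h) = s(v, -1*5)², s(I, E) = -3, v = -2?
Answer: -17159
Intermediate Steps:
x(Y, h) = 9 (x(Y, h) = (-3)² = 9)
x(-101/(-222), 32) - (-7390 - 1*(-24558)) = 9 - (-7390 - 1*(-24558)) = 9 - (-7390 + 24558) = 9 - 1*17168 = 9 - 17168 = -17159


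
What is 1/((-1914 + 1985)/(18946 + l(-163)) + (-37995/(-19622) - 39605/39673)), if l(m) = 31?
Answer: 14772903851062/13913155425551 ≈ 1.0618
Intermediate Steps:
1/((-1914 + 1985)/(18946 + l(-163)) + (-37995/(-19622) - 39605/39673)) = 1/((-1914 + 1985)/(18946 + 31) + (-37995/(-19622) - 39605/39673)) = 1/(71/18977 + (-37995*(-1/19622) - 39605*1/39673)) = 1/(71*(1/18977) + (37995/19622 - 39605/39673)) = 1/(71/18977 + 730246325/778463606) = 1/(13913155425551/14772903851062) = 14772903851062/13913155425551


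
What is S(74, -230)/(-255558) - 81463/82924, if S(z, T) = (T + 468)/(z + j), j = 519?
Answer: -6172701449417/6283395857028 ≈ -0.98238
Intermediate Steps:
S(z, T) = (468 + T)/(519 + z) (S(z, T) = (T + 468)/(z + 519) = (468 + T)/(519 + z))
S(74, -230)/(-255558) - 81463/82924 = ((468 - 230)/(519 + 74))/(-255558) - 81463/82924 = (238/593)*(-1/255558) - 81463*1/82924 = ((1/593)*238)*(-1/255558) - 81463/82924 = (238/593)*(-1/255558) - 81463/82924 = -119/75772947 - 81463/82924 = -6172701449417/6283395857028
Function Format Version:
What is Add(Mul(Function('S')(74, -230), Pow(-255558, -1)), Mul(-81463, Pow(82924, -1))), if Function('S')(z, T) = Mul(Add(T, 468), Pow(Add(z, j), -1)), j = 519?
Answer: Rational(-6172701449417, 6283395857028) ≈ -0.98238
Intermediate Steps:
Function('S')(z, T) = Mul(Pow(Add(519, z), -1), Add(468, T)) (Function('S')(z, T) = Mul(Add(T, 468), Pow(Add(z, 519), -1)) = Mul(Add(468, T), Pow(Add(519, z), -1)) = Mul(Pow(Add(519, z), -1), Add(468, T)))
Add(Mul(Function('S')(74, -230), Pow(-255558, -1)), Mul(-81463, Pow(82924, -1))) = Add(Mul(Mul(Pow(Add(519, 74), -1), Add(468, -230)), Pow(-255558, -1)), Mul(-81463, Pow(82924, -1))) = Add(Mul(Mul(Pow(593, -1), 238), Rational(-1, 255558)), Mul(-81463, Rational(1, 82924))) = Add(Mul(Mul(Rational(1, 593), 238), Rational(-1, 255558)), Rational(-81463, 82924)) = Add(Mul(Rational(238, 593), Rational(-1, 255558)), Rational(-81463, 82924)) = Add(Rational(-119, 75772947), Rational(-81463, 82924)) = Rational(-6172701449417, 6283395857028)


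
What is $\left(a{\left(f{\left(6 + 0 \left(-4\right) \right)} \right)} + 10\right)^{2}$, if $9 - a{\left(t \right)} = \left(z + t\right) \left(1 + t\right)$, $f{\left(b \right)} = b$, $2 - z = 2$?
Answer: $529$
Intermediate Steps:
$z = 0$ ($z = 2 - 2 = 0$)
$a{\left(t \right)} = 9 - t \left(1 + t\right)$ ($a{\left(t \right)} = 9 - \left(0 + t\right) \left(1 + t\right) = 9 - t \left(1 + t\right)$)
$\left(a{\left(f{\left(6 + 0 \left(-4\right) \right)} \right)} + 10\right)^{2} = \left(\left(9 - \left(6 + 0 \left(-4\right)\right) - \left(6 + 0 \left(-4\right)\right)^{2}\right) + 10\right)^{2} = \left(\left(9 - \left(6 + 0\right) - \left(6 + 0\right)^{2}\right) + 10\right)^{2} = \left(\left(9 - 6 - 6^{2}\right) + 10\right)^{2} = \left(\left(9 - 6 - 36\right) + 10\right)^{2} = \left(-33 + 10\right)^{2} = \left(-23\right)^{2} = 529$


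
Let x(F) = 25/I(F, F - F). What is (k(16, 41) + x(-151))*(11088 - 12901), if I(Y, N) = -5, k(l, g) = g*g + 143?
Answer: -3297847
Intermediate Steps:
k(l, g) = 143 + g² (k(l, g) = g² + 143 = 143 + g²)
x(F) = -5 (x(F) = 25/(-5) = 25*(-⅕) = -5)
(k(16, 41) + x(-151))*(11088 - 12901) = ((143 + 41²) - 5)*(11088 - 12901) = ((143 + 1681) - 5)*(-1813) = (1824 - 5)*(-1813) = 1819*(-1813) = -3297847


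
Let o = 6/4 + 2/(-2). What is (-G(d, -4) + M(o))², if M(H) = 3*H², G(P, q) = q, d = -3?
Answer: 361/16 ≈ 22.563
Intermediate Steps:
o = ½ (o = 6*(¼) + 2*(-½) = 3/2 - 1 = ½ ≈ 0.50000)
(-G(d, -4) + M(o))² = (-1*(-4) + 3*(½)²)² = (4 + 3*(¼))² = (4 + ¾)² = (19/4)² = 361/16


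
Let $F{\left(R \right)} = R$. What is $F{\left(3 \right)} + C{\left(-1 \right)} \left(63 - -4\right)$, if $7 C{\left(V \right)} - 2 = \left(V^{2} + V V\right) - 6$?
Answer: $- \frac{113}{7} \approx -16.143$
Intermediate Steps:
$C{\left(V \right)} = - \frac{4}{7} + \frac{2 V^{2}}{7}$ ($C{\left(V \right)} = \frac{2}{7} + \frac{\left(V^{2} + V V\right) - 6}{7} = \frac{2}{7} + \frac{\left(V^{2} + V^{2}\right) - 6}{7} = \frac{2}{7} + \frac{2 V^{2} - 6}{7} = \frac{2}{7} + \frac{-6 + 2 V^{2}}{7} = \frac{2}{7} + \left(- \frac{6}{7} + \frac{2 V^{2}}{7}\right) = - \frac{4}{7} + \frac{2 V^{2}}{7}$)
$F{\left(3 \right)} + C{\left(-1 \right)} \left(63 - -4\right) = 3 + \left(- \frac{4}{7} + \frac{2 \left(-1\right)^{2}}{7}\right) \left(63 - -4\right) = 3 + \left(- \frac{4}{7} + \frac{2}{7} \cdot 1\right) \left(63 + 4\right) = 3 + \left(- \frac{4}{7} + \frac{2}{7}\right) 67 = 3 - \frac{134}{7} = - \frac{113}{7}$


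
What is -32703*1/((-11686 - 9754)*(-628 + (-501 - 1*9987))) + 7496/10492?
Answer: 446539092991/625131825920 ≈ 0.71431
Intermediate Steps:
-32703*1/((-11686 - 9754)*(-628 + (-501 - 1*9987))) + 7496/10492 = -32703*(-1/(21440*(-628 + (-501 - 9987)))) + 7496*(1/10492) = -32703*(-1/(21440*(-628 - 10488))) + 1874/2623 = -32703/((-21440*(-11116))) + 1874/2623 = -32703/238327040 + 1874/2623 = 446539092991/625131825920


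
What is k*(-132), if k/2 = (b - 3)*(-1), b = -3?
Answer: -1584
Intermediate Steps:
k = 12 (k = 2*((-3 - 3)*(-1)) = 2*(-6*(-1)) = 2*6 = 12)
k*(-132) = 12*(-132) = -1584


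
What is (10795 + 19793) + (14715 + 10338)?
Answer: 55641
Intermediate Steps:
(10795 + 19793) + (14715 + 10338) = 30588 + 25053 = 55641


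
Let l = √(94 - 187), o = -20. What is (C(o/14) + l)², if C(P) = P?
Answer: (-10 + 7*I*√93)²/49 ≈ -90.959 - 27.553*I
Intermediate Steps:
l = I*√93 (l = √(-93) = I*√93 ≈ 9.6436*I)
(C(o/14) + l)² = (-20/14 + I*√93)² = (-20*1/14 + I*√93)² = (-10/7 + I*√93)²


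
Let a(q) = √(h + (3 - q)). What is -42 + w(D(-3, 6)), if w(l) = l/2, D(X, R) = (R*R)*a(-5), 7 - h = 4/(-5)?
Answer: -42 + 18*√395/5 ≈ 29.549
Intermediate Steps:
h = 39/5 (h = 7 - 4/(-5) = 7 - 4*(-1)/5 = 7 - 1*(-⅘) = 7 + ⅘ = 39/5 ≈ 7.8000)
a(q) = √(54/5 - q) (a(q) = √(39/5 + (3 - q)) = √(54/5 - q))
D(X, R) = √395*R²/5 (D(X, R) = (R*R)*(√(270 - 25*(-5))/5) = R²*(√(270 + 125)/5) = R²*(√395/5) = √395*R²/5)
w(l) = l/2 (w(l) = l*(½) = l/2)
-42 + w(D(-3, 6)) = -42 + ((⅕)*√395*6²)/2 = -42 + ((⅕)*√395*36)/2 = -42 + (36*√395/5)/2 = -42 + 18*√395/5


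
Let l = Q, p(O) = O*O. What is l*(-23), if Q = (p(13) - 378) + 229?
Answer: -460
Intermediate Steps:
p(O) = O**2
Q = 20 (Q = (13**2 - 378) + 229 = (169 - 378) + 229 = -209 + 229 = 20)
l = 20
l*(-23) = 20*(-23) = -460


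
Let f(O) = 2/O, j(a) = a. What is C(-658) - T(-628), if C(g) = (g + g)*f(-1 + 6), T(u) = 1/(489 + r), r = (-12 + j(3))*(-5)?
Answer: -1405493/2670 ≈ -526.40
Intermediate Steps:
r = 45 (r = (-12 + 3)*(-5) = -9*(-5) = 45)
T(u) = 1/534 (T(u) = 1/(489 + 45) = 1/534)
C(g) = 4*g/5 (C(g) = (g + g)*(2/(-1 + 6)) = (2*g)*(2/5) = (2*g)*(2*(⅕)) = (2*g)*(⅖) = 4*g/5)
C(-658) - T(-628) = (⅘)*(-658) - 1*1/534 = -2632/5 - 1/534 = -1405493/2670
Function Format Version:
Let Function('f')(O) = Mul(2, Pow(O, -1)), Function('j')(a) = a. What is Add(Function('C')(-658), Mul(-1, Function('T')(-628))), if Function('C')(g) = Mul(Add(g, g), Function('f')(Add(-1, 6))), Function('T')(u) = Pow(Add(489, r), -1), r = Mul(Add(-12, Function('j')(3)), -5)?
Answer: Rational(-1405493, 2670) ≈ -526.40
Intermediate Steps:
r = 45 (r = Mul(Add(-12, 3), -5) = Mul(-9, -5) = 45)
Function('T')(u) = Rational(1, 534) (Function('T')(u) = Pow(Add(489, 45), -1) = Pow(534, -1) = Rational(1, 534))
Function('C')(g) = Mul(Rational(4, 5), g) (Function('C')(g) = Mul(Add(g, g), Mul(2, Pow(Add(-1, 6), -1))) = Mul(Mul(2, g), Mul(2, Pow(5, -1))) = Mul(Mul(2, g), Mul(2, Rational(1, 5))) = Mul(Mul(2, g), Rational(2, 5)) = Mul(Rational(4, 5), g))
Add(Function('C')(-658), Mul(-1, Function('T')(-628))) = Add(Mul(Rational(4, 5), -658), Mul(-1, Rational(1, 534))) = Add(Rational(-2632, 5), Rational(-1, 534)) = Rational(-1405493, 2670)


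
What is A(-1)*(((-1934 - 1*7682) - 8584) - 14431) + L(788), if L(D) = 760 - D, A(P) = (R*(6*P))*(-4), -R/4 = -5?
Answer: -15662908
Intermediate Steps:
R = 20 (R = -4*(-5) = 20)
A(P) = -480*P (A(P) = (20*(6*P))*(-4) = (120*P)*(-4) = -480*P)
A(-1)*(((-1934 - 1*7682) - 8584) - 14431) + L(788) = (-480*(-1))*(((-1934 - 1*7682) - 8584) - 14431) + (760 - 1*788) = 480*(((-1934 - 7682) - 8584) - 14431) + (760 - 788) = 480*((-9616 - 8584) - 14431) - 28 = 480*(-18200 - 14431) - 28 = 480*(-32631) - 28 = -15662880 - 28 = -15662908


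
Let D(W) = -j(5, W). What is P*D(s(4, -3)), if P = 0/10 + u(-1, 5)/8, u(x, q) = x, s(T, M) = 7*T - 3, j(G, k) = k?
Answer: 25/8 ≈ 3.1250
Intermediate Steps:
s(T, M) = -3 + 7*T
D(W) = -W
P = -1/8 (P = 0/10 - 1/8 = 0*(1/10) - 1*1/8 = 0 - 1/8 = -1/8 ≈ -0.12500)
P*D(s(4, -3)) = -(-1)*(-3 + 7*4)/8 = -(-1)*(-3 + 28)/8 = -(-1)*25/8 = -1/8*(-25) = 25/8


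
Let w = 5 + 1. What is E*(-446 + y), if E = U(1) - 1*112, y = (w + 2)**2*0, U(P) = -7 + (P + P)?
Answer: 52182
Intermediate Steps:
w = 6
U(P) = -7 + 2*P
y = 0 (y = (6 + 2)**2*0 = 8**2*0 = 64*0 = 0)
E = -117 (E = (-7 + 2*1) - 1*112 = (-7 + 2) - 112 = -5 - 112 = -117)
E*(-446 + y) = -117*(-446 + 0) = -117*(-446) = 52182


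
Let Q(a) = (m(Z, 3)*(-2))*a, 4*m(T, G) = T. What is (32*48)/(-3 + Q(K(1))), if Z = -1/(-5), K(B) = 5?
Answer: -3072/7 ≈ -438.86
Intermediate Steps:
Z = ⅕ (Z = -1*(-⅕) = ⅕ ≈ 0.20000)
m(T, G) = T/4
Q(a) = -a/10 (Q(a) = (((¼)*(⅕))*(-2))*a = ((1/20)*(-2))*a = -a/10)
(32*48)/(-3 + Q(K(1))) = (32*48)/(-3 - ⅒*5) = 1536/(-3 - ½) = 1536/(-7/2) = -2/7*1536 = -3072/7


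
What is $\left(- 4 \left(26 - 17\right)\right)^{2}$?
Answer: $1296$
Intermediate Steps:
$\left(- 4 \left(26 - 17\right)\right)^{2} = \left(\left(-4\right) 9\right)^{2} = \left(-36\right)^{2} = 1296$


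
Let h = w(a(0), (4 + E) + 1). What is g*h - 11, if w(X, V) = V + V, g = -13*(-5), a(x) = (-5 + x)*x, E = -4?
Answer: 119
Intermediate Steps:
a(x) = x*(-5 + x)
g = 65
w(X, V) = 2*V
h = 2 (h = 2*((4 - 4) + 1) = 2*(0 + 1) = 2*1 = 2)
g*h - 11 = 65*2 - 11 = 130 - 11 = 119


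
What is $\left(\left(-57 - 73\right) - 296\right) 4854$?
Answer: $-2067804$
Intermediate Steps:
$\left(\left(-57 - 73\right) - 296\right) 4854 = \left(-130 - 296\right) 4854 = \left(-426\right) 4854 = -2067804$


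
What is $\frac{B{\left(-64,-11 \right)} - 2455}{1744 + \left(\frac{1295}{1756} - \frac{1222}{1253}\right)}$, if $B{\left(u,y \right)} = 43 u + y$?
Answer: $- \frac{11480998424}{3836744195} \approx -2.9924$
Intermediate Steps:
$B{\left(u,y \right)} = y + 43 u$
$\frac{B{\left(-64,-11 \right)} - 2455}{1744 + \left(\frac{1295}{1756} - \frac{1222}{1253}\right)} = \frac{\left(-11 + 43 \left(-64\right)\right) - 2455}{1744 + \left(\frac{1295}{1756} - \frac{1222}{1253}\right)} = \frac{\left(-11 - 2752\right) - 2455}{1744 + \left(1295 \cdot \frac{1}{1756} - \frac{1222}{1253}\right)} = \frac{-2763 - 2455}{1744 + \left(\frac{1295}{1756} - \frac{1222}{1253}\right)} = - \frac{5218}{1744 - \frac{523197}{2200268}} = - \frac{5218}{\frac{3836744195}{2200268}} = \left(-5218\right) \frac{2200268}{3836744195} = - \frac{11480998424}{3836744195}$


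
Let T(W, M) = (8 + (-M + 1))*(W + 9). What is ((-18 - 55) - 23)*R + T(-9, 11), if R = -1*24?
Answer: 2304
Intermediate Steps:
R = -24
T(W, M) = (9 + W)*(9 - M) (T(W, M) = (8 + (1 - M))*(9 + W) = (9 - M)*(9 + W) = (9 + W)*(9 - M))
((-18 - 55) - 23)*R + T(-9, 11) = ((-18 - 55) - 23)*(-24) + (81 - 9*11 + 9*(-9) - 1*11*(-9)) = (-73 - 23)*(-24) + (81 - 99 - 81 + 99) = -96*(-24) + 0 = 2304 + 0 = 2304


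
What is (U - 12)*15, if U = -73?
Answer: -1275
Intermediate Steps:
(U - 12)*15 = (-73 - 12)*15 = -85*15 = -1275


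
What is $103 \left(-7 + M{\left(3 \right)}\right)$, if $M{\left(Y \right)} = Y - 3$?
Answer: $-721$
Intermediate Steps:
$M{\left(Y \right)} = -3 + Y$
$103 \left(-7 + M{\left(3 \right)}\right) = 103 \left(-7 + \left(-3 + 3\right)\right) = 103 \left(-7 + 0\right) = 103 \left(-7\right) = -721$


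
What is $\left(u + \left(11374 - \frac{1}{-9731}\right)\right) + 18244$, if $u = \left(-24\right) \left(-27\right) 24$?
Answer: $\frac{439549271}{9731} \approx 45170.0$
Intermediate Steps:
$u = 15552$ ($u = 648 \cdot 24 = 15552$)
$\left(u + \left(11374 - \frac{1}{-9731}\right)\right) + 18244 = \left(15552 + \left(11374 - \frac{1}{-9731}\right)\right) + 18244 = \left(15552 + \left(11374 - - \frac{1}{9731}\right)\right) + 18244 = \left(15552 + \left(11374 + \frac{1}{9731}\right)\right) + 18244 = \left(15552 + \frac{110680395}{9731}\right) + 18244 = \frac{262016907}{9731} + 18244 = \frac{439549271}{9731}$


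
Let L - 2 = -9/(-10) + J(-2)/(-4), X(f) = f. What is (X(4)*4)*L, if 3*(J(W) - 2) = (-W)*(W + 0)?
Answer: 656/15 ≈ 43.733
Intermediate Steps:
J(W) = 2 - W²/3 (J(W) = 2 + ((-W)*(W + 0))/3 = 2 + ((-W)*W)/3 = 2 + (-W²)/3 = 2 - W²/3)
L = 41/15 (L = 2 + (-9/(-10) + (2 - ⅓*(-2)²)/(-4)) = 2 + (-9*(-⅒) + (2 - ⅓*4)*(-¼)) = 2 + (9/10 + (2 - 4/3)*(-¼)) = 2 + (9/10 + (⅔)*(-¼)) = 2 + (9/10 - ⅙) = 2 + 11/15 = 41/15 ≈ 2.7333)
(X(4)*4)*L = (4*4)*(41/15) = 16*(41/15) = 656/15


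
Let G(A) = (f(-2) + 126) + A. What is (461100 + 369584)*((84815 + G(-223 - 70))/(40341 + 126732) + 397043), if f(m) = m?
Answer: 55103630632402940/167073 ≈ 3.2982e+11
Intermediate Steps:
G(A) = 124 + A (G(A) = (-2 + 126) + A = 124 + A)
(461100 + 369584)*((84815 + G(-223 - 70))/(40341 + 126732) + 397043) = (461100 + 369584)*((84815 + (124 + (-223 - 70)))/(40341 + 126732) + 397043) = 830684*((84815 + (124 - 293))/167073 + 397043) = 830684*((84815 - 169)*(1/167073) + 397043) = 830684*(84646*(1/167073) + 397043) = 830684*(84646/167073 + 397043) = 830684*(66335249785/167073) = 55103630632402940/167073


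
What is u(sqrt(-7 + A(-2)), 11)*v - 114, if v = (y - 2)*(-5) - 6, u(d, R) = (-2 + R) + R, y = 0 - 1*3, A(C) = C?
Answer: 266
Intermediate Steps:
y = -3 (y = 0 - 3 = -3)
u(d, R) = -2 + 2*R
v = 19 (v = (-3 - 2)*(-5) - 6 = -5*(-5) - 6 = 25 - 6 = 19)
u(sqrt(-7 + A(-2)), 11)*v - 114 = (-2 + 2*11)*19 - 114 = (-2 + 22)*19 - 114 = 20*19 - 114 = 380 - 114 = 266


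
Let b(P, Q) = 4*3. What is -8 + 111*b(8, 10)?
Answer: 1324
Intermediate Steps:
b(P, Q) = 12
-8 + 111*b(8, 10) = -8 + 111*12 = -8 + 1332 = 1324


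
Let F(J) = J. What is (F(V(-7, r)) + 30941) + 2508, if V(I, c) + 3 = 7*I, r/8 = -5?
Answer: 33397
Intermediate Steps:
r = -40 (r = 8*(-5) = -40)
V(I, c) = -3 + 7*I
(F(V(-7, r)) + 30941) + 2508 = ((-3 + 7*(-7)) + 30941) + 2508 = ((-3 - 49) + 30941) + 2508 = (-52 + 30941) + 2508 = 30889 + 2508 = 33397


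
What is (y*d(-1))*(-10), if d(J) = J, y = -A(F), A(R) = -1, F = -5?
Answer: 10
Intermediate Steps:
y = 1 (y = -1*(-1) = 1)
(y*d(-1))*(-10) = (1*(-1))*(-10) = -1*(-10) = 10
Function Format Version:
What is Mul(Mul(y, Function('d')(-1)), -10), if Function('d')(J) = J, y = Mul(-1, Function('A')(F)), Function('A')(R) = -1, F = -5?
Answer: 10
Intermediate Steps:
y = 1 (y = Mul(-1, -1) = 1)
Mul(Mul(y, Function('d')(-1)), -10) = Mul(Mul(1, -1), -10) = Mul(-1, -10) = 10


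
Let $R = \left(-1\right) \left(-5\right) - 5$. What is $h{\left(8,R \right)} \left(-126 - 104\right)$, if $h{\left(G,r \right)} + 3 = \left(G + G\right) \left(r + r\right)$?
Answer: $690$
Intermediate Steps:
$R = 0$ ($R = 5 - 5 = 0$)
$h{\left(G,r \right)} = -3 + 4 G r$ ($h{\left(G,r \right)} = -3 + \left(G + G\right) \left(r + r\right) = -3 + 2 G 2 r = -3 + 4 G r$)
$h{\left(8,R \right)} \left(-126 - 104\right) = \left(-3 + 4 \cdot 8 \cdot 0\right) \left(-126 - 104\right) = \left(-3 + 0\right) \left(-230\right) = \left(-3\right) \left(-230\right) = 690$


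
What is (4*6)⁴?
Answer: 331776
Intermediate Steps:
(4*6)⁴ = 24⁴ = 331776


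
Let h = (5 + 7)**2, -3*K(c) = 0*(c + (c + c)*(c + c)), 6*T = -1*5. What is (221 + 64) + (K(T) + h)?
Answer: 429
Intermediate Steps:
T = -5/6 (T = (-1*5)/6 = (1/6)*(-5) = -5/6 ≈ -0.83333)
K(c) = 0 (K(c) = -0*(c + (c + c)*(c + c)) = -0*(c + (2*c)*(2*c)) = -0*(c + 4*c**2) = -1/3*0 = 0)
h = 144 (h = 12**2 = 144)
(221 + 64) + (K(T) + h) = (221 + 64) + (0 + 144) = 285 + 144 = 429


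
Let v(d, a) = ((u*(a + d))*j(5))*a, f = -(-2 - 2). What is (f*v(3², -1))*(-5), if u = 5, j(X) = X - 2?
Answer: 2400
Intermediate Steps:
j(X) = -2 + X
f = 4 (f = -1*(-4) = 4)
v(d, a) = a*(15*a + 15*d) (v(d, a) = ((5*(a + d))*(-2 + 5))*a = ((5*a + 5*d)*3)*a = (15*a + 15*d)*a = a*(15*a + 15*d))
(f*v(3², -1))*(-5) = (4*(15*(-1)*(-1 + 3²)))*(-5) = (4*(15*(-1)*(-1 + 9)))*(-5) = (4*(15*(-1)*8))*(-5) = (4*(-120))*(-5) = -480*(-5) = 2400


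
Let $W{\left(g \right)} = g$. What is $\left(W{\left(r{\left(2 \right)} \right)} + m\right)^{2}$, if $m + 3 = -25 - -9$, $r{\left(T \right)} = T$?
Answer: $289$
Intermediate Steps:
$m = -19$ ($m = -3 - 16 = -19$)
$\left(W{\left(r{\left(2 \right)} \right)} + m\right)^{2} = \left(2 - 19\right)^{2} = \left(-17\right)^{2} = 289$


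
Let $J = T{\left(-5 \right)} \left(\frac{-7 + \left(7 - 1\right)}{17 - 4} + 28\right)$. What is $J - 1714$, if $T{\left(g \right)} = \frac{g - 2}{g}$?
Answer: $- \frac{108869}{65} \approx -1674.9$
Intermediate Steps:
$T{\left(g \right)} = \frac{-2 + g}{g}$ ($T{\left(g \right)} = \frac{g - 2}{g} = \frac{-2 + g}{g}$)
$J = \frac{2541}{65}$ ($J = \frac{-2 - 5}{-5} \left(\frac{-7 + \left(7 - 1\right)}{17 - 4} + 28\right) = \left(- \frac{1}{5}\right) \left(-7\right) \left(\frac{-7 + \left(7 - 1\right)}{13} + 28\right) = \frac{7 \left(\left(-7 + 6\right) \frac{1}{13} + 28\right)}{5} = \frac{7 \left(\left(-1\right) \frac{1}{13} + 28\right)}{5} = \frac{7 \left(- \frac{1}{13} + 28\right)}{5} = \frac{7}{5} \cdot \frac{363}{13} = \frac{2541}{65} \approx 39.092$)
$J - 1714 = \frac{2541}{65} - 1714 = - \frac{108869}{65}$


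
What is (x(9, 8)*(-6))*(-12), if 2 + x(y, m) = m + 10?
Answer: 1152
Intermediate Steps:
x(y, m) = 8 + m (x(y, m) = -2 + (m + 10) = -2 + (10 + m) = 8 + m)
(x(9, 8)*(-6))*(-12) = ((8 + 8)*(-6))*(-12) = (16*(-6))*(-12) = -96*(-12) = 1152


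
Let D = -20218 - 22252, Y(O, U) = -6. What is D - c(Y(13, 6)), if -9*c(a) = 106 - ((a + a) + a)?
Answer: -382106/9 ≈ -42456.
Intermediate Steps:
D = -42470
c(a) = -106/9 + a/3 (c(a) = -(106 - ((a + a) + a))/9 = -(106 - (2*a + a))/9 = -(106 - 3*a)/9 = -106/9 + a/3)
D - c(Y(13, 6)) = -42470 - (-106/9 + (⅓)*(-6)) = -42470 - (-106/9 - 2) = -42470 - 1*(-124/9) = -42470 + 124/9 = -382106/9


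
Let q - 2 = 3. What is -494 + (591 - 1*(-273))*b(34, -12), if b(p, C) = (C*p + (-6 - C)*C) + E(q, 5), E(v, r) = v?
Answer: -410894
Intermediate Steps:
q = 5 (q = 2 + 3 = 5)
b(p, C) = 5 + C*p + C*(-6 - C) (b(p, C) = (C*p + (-6 - C)*C) + 5 = (C*p + C*(-6 - C)) + 5 = 5 + C*p + C*(-6 - C))
-494 + (591 - 1*(-273))*b(34, -12) = -494 + (591 - 1*(-273))*(5 - 1*(-12)² - 6*(-12) - 12*34) = -494 + (591 + 273)*(5 - 1*144 + 72 - 408) = -494 + 864*(5 - 144 + 72 - 408) = -494 + 864*(-475) = -494 - 410400 = -410894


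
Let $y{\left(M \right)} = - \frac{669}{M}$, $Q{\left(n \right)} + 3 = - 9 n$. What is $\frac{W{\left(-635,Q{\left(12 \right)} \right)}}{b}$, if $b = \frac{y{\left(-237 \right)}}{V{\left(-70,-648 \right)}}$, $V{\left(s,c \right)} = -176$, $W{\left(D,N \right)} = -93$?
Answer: $\frac{1293072}{223} \approx 5798.5$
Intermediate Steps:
$Q{\left(n \right)} = -3 - 9 n$
$b = - \frac{223}{13904}$ ($b = \frac{\left(-669\right) \frac{1}{-237}}{-176} = \left(-669\right) \left(- \frac{1}{237}\right) \left(- \frac{1}{176}\right) = \frac{223}{79} \left(- \frac{1}{176}\right) = - \frac{223}{13904} \approx -0.016039$)
$\frac{W{\left(-635,Q{\left(12 \right)} \right)}}{b} = - \frac{93}{- \frac{223}{13904}} = \left(-93\right) \left(- \frac{13904}{223}\right) = \frac{1293072}{223}$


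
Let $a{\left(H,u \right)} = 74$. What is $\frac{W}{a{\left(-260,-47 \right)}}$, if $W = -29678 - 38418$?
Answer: $- \frac{34048}{37} \approx -920.22$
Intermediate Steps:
$W = -68096$
$\frac{W}{a{\left(-260,-47 \right)}} = - \frac{68096}{74} = \left(-68096\right) \frac{1}{74} = - \frac{34048}{37}$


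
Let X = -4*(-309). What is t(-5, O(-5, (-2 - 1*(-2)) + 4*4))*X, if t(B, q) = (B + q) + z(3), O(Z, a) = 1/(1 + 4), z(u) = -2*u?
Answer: -66744/5 ≈ -13349.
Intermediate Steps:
O(Z, a) = ⅕ (O(Z, a) = 1/5 = ⅕)
t(B, q) = -6 + B + q (t(B, q) = (B + q) - 2*3 = (B + q) - 6 = -6 + B + q)
X = 1236
t(-5, O(-5, (-2 - 1*(-2)) + 4*4))*X = (-6 - 5 + ⅕)*1236 = -54/5*1236 = -66744/5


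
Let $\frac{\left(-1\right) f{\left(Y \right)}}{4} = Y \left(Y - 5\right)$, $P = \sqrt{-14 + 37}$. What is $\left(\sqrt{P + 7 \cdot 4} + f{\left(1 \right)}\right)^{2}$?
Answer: $\left(16 + \sqrt{28 + \sqrt{23}}\right)^{2} \approx 472.05$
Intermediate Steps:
$P = \sqrt{23} \approx 4.7958$
$f{\left(Y \right)} = - 4 Y \left(-5 + Y\right)$ ($f{\left(Y \right)} = - 4 Y \left(Y - 5\right) = - 4 Y \left(-5 + Y\right)$)
$\left(\sqrt{P + 7 \cdot 4} + f{\left(1 \right)}\right)^{2} = \left(\sqrt{\sqrt{23} + 7 \cdot 4} + 4 \cdot 1 \left(5 - 1\right)\right)^{2} = \left(\sqrt{\sqrt{23} + 28} + 4 \cdot 1 \left(5 - 1\right)\right)^{2} = \left(\sqrt{28 + \sqrt{23}} + 4 \cdot 1 \cdot 4\right)^{2} = \left(\sqrt{28 + \sqrt{23}} + 16\right)^{2} = \left(16 + \sqrt{28 + \sqrt{23}}\right)^{2}$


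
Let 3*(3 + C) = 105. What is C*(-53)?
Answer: -1696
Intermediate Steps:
C = 32 (C = -3 + (1/3)*105 = -3 + 35 = 32)
C*(-53) = 32*(-53) = -1696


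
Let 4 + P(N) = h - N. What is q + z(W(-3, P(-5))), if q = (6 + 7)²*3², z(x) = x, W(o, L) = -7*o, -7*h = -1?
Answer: 1542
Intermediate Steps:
h = ⅐ (h = -⅐*(-1) = ⅐ ≈ 0.14286)
P(N) = -27/7 - N (P(N) = -4 + (⅐ - N) = -27/7 - N)
q = 1521 (q = 13²*9 = 169*9 = 1521)
q + z(W(-3, P(-5))) = 1521 - 7*(-3) = 1521 + 21 = 1542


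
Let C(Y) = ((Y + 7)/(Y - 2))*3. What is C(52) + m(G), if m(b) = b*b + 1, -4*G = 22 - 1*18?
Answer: 277/50 ≈ 5.5400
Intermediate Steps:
G = -1 (G = -(22 - 1*18)/4 = -(22 - 18)/4 = -¼*4 = -1)
m(b) = 1 + b² (m(b) = b² + 1 = 1 + b²)
C(Y) = 3*(7 + Y)/(-2 + Y) (C(Y) = ((7 + Y)/(-2 + Y))*3 = 3*(7 + Y)/(-2 + Y))
C(52) + m(G) = 3*(7 + 52)/(-2 + 52) + (1 + (-1)²) = 3*59/50 + (1 + 1) = 3*(1/50)*59 + 2 = 177/50 + 2 = 277/50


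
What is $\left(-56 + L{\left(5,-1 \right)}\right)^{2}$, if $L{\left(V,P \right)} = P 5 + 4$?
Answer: $3249$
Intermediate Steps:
$L{\left(V,P \right)} = 4 + 5 P$ ($L{\left(V,P \right)} = 5 P + 4 = 4 + 5 P$)
$\left(-56 + L{\left(5,-1 \right)}\right)^{2} = \left(-56 + \left(4 + 5 \left(-1\right)\right)\right)^{2} = \left(-56 + \left(4 - 5\right)\right)^{2} = \left(-56 - 1\right)^{2} = \left(-57\right)^{2} = 3249$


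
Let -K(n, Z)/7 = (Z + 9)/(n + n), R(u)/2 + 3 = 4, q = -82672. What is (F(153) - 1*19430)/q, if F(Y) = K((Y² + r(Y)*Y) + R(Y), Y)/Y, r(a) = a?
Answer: 15465114263/65801951680 ≈ 0.23503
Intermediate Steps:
R(u) = 2 (R(u) = -6 + 2*4 = -6 + 8 = 2)
K(n, Z) = -7*(9 + Z)/(2*n) (K(n, Z) = -7*(Z + 9)/(n + n) = -7*(9 + Z)/(2*n))
F(Y) = 7*(-9 - Y)/(2*Y*(2 + 2*Y²)) (F(Y) = (7*(-9 - Y)/(2*((Y² + Y*Y) + 2)))/Y = (7*(-9 - Y)/(2*((Y² + Y²) + 2)))/Y = (7*(-9 - Y)/(2*(2*Y² + 2)))/Y = (7*(-9 - Y)/(2*(2 + 2*Y²)))/Y = 7*(-9 - Y)/(2*Y*(2 + 2*Y²)))
(F(153) - 1*19430)/q = ((7/4)*(-9 - 1*153)/(153*(1 + 153²)) - 1*19430)/(-82672) = ((7/4)*(1/153)*(-9 - 153)/(1 + 23409) - 19430)*(-1/82672) = ((7/4)*(1/153)*(-162)/23410 - 19430)*(-1/82672) = ((7/4)*(1/153)*(1/23410)*(-162) - 19430)*(-1/82672) = (-63/795940 - 19430)*(-1/82672) = -15465114263/795940*(-1/82672) = 15465114263/65801951680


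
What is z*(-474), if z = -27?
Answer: 12798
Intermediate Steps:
z*(-474) = -27*(-474) = 12798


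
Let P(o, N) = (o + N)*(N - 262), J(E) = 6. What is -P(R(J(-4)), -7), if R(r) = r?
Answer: -269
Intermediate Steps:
P(o, N) = (-262 + N)*(N + o) (P(o, N) = (N + o)*(-262 + N) = (-262 + N)*(N + o))
-P(R(J(-4)), -7) = -((-7)² - 262*(-7) - 262*6 - 7*6) = -(49 + 1834 - 1572 - 42) = -1*269 = -269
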